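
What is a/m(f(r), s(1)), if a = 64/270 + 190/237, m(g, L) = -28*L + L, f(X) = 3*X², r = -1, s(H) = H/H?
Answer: -11078/287955 ≈ -0.038471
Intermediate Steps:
s(H) = 1
m(g, L) = -27*L
a = 11078/10665 (a = 64*(1/270) + 190*(1/237) = 32/135 + 190/237 = 11078/10665 ≈ 1.0387)
a/m(f(r), s(1)) = 11078/(10665*((-27*1))) = (11078/10665)/(-27) = (11078/10665)*(-1/27) = -11078/287955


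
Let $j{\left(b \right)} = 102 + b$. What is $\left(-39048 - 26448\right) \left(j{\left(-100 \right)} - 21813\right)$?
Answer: $1428533256$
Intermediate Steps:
$\left(-39048 - 26448\right) \left(j{\left(-100 \right)} - 21813\right) = \left(-39048 - 26448\right) \left(\left(102 - 100\right) - 21813\right) = - 65496 \left(2 - 21813\right) = \left(-65496\right) \left(-21811\right) = 1428533256$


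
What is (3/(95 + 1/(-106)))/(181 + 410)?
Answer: 106/1983593 ≈ 5.3438e-5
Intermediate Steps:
(3/(95 + 1/(-106)))/(181 + 410) = (3/(95 - 1/106))/591 = (3/(10069/106))/591 = (3*(106/10069))/591 = (1/591)*(318/10069) = 106/1983593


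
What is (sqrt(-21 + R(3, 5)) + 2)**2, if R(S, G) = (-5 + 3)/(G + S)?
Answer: (4 + I*sqrt(85))**2/4 ≈ -17.25 + 18.439*I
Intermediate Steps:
R(S, G) = -2/(G + S)
(sqrt(-21 + R(3, 5)) + 2)**2 = (sqrt(-21 - 2/(5 + 3)) + 2)**2 = (sqrt(-21 - 2/8) + 2)**2 = (sqrt(-21 - 2*1/8) + 2)**2 = (sqrt(-21 - 1/4) + 2)**2 = (sqrt(-85/4) + 2)**2 = (I*sqrt(85)/2 + 2)**2 = (2 + I*sqrt(85)/2)**2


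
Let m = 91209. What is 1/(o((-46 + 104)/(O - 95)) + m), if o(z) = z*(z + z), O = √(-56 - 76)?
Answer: (380*√33 + 8893*I)/(5*(6931884*√33 + 162225673*I)) ≈ 1.0964e-5 - 2.1054e-11*I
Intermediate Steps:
O = 2*I*√33 (O = √(-132) = 2*I*√33 ≈ 11.489*I)
o(z) = 2*z² (o(z) = z*(2*z) = 2*z²)
1/(o((-46 + 104)/(O - 95)) + m) = 1/(2*((-46 + 104)/(2*I*√33 - 95))² + 91209) = 1/(2*(58/(-95 + 2*I*√33))² + 91209) = 1/(2*(3364/(-95 + 2*I*√33)²) + 91209) = 1/(6728/(-95 + 2*I*√33)² + 91209) = 1/(91209 + 6728/(-95 + 2*I*√33)²)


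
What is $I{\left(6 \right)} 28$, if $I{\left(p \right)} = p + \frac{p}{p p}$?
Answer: $\frac{518}{3} \approx 172.67$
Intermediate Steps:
$I{\left(p \right)} = p + \frac{1}{p}$ ($I{\left(p \right)} = p + \frac{p}{p^{2}} = p + \frac{1}{p}$)
$I{\left(6 \right)} 28 = \left(6 + \frac{1}{6}\right) 28 = \frac{37}{6} \cdot 28 = \frac{518}{3}$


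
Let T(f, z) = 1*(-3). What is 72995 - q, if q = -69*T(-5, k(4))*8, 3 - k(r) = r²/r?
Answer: 71339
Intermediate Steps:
k(r) = 3 - r (k(r) = 3 - r²/r = 3 - r)
T(f, z) = -3
q = 1656 (q = -69*(-3)*8 = 207*8 = 1656)
72995 - q = 72995 - 1*1656 = 72995 - 1656 = 71339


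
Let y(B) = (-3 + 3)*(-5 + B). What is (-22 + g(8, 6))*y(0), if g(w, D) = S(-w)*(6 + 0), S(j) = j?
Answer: 0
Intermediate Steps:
g(w, D) = -6*w (g(w, D) = (-w)*(6 + 0) = -w*6 = -6*w)
y(B) = 0 (y(B) = 0*(-5 + B) = 0)
(-22 + g(8, 6))*y(0) = (-22 - 6*8)*0 = (-22 - 48)*0 = -70*0 = 0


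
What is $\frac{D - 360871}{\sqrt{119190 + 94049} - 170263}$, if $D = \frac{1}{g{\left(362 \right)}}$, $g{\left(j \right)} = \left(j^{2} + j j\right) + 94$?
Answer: $\frac{16109243139147023}{7600466341879260} + \frac{94613880521 \sqrt{213239}}{7600466341879260} \approx 2.1253$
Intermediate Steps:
$g{\left(j \right)} = 94 + 2 j^{2}$ ($g{\left(j \right)} = \left(j^{2} + j^{2}\right) + 94 = 2 j^{2} + 94 = 94 + 2 j^{2}$)
$D = \frac{1}{262182}$ ($D = \frac{1}{94 + 2 \cdot 362^{2}} = \frac{1}{94 + 2 \cdot 131044} = \frac{1}{94 + 262088} = \frac{1}{262182} \approx 3.8141 \cdot 10^{-6}$)
$\frac{D - 360871}{\sqrt{119190 + 94049} - 170263} = \frac{\frac{1}{262182} - 360871}{\sqrt{119190 + 94049} - 170263} = - \frac{94613880521}{262182 \left(\sqrt{213239} - 170263\right)} = - \frac{94613880521}{262182 \left(-170263 + \sqrt{213239}\right)}$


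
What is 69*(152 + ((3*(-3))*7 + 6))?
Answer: 6555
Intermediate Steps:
69*(152 + ((3*(-3))*7 + 6)) = 69*(152 + (-9*7 + 6)) = 69*(152 + (-63 + 6)) = 69*(152 - 57) = 69*95 = 6555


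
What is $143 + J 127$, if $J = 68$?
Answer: $8779$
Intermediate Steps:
$143 + J 127 = 143 + 68 \cdot 127 = 143 + 8636 = 8779$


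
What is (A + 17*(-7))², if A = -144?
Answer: 69169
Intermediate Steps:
(A + 17*(-7))² = (-144 + 17*(-7))² = (-144 - 119)² = (-263)² = 69169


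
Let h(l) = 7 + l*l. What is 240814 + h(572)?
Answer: 568005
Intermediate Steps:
h(l) = 7 + l²
240814 + h(572) = 240814 + (7 + 572²) = 240814 + (7 + 327184) = 240814 + 327191 = 568005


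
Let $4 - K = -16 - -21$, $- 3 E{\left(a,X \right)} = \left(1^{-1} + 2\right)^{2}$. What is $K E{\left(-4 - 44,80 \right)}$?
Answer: $3$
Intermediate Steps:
$E{\left(a,X \right)} = -3$ ($E{\left(a,X \right)} = - \frac{\left(1^{-1} + 2\right)^{2}}{3} = - \frac{\left(1 + 2\right)^{2}}{3} = - \frac{3^{2}}{3} = \left(- \frac{1}{3}\right) 9 = -3$)
$K = -1$ ($K = 4 - \left(-16 - -21\right) = 4 - \left(-16 + 21\right) = 4 - 5 = -1$)
$K E{\left(-4 - 44,80 \right)} = \left(-1\right) \left(-3\right) = 3$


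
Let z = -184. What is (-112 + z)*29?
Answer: -8584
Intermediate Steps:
(-112 + z)*29 = (-112 - 184)*29 = -296*29 = -8584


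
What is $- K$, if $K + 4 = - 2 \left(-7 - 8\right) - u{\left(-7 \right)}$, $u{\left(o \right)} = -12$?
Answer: $-38$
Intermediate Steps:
$K = 38$ ($K = -4 - \left(-12 + 2 \left(-7 - 8\right)\right) = -4 + \left(\left(-2\right) \left(-15\right) + 12\right) = -4 + \left(30 + 12\right) = -4 + 42 = 38$)
$- K = \left(-1\right) 38 = -38$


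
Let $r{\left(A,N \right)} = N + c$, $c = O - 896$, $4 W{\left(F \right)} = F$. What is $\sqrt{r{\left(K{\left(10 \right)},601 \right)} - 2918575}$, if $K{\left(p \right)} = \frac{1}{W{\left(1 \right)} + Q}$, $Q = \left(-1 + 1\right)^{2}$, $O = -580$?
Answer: $5 i \sqrt{116778} \approx 1708.6 i$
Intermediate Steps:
$W{\left(F \right)} = \frac{F}{4}$
$Q = 0$ ($Q = 0^{2} = 0$)
$K{\left(p \right)} = 4$ ($K{\left(p \right)} = \frac{1}{\frac{1}{4} \cdot 1 + 0} = \frac{1}{\frac{1}{4} + 0} = \frac{1}{\frac{1}{4}} = 4$)
$c = -1476$ ($c = -580 - 896 = -1476$)
$r{\left(A,N \right)} = -1476 + N$ ($r{\left(A,N \right)} = N - 1476 = -1476 + N$)
$\sqrt{r{\left(K{\left(10 \right)},601 \right)} - 2918575} = \sqrt{\left(-1476 + 601\right) - 2918575} = \sqrt{-875 - 2918575} = \sqrt{-2919450} = 5 i \sqrt{116778}$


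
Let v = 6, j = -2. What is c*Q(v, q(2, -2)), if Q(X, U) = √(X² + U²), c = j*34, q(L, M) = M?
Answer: -136*√10 ≈ -430.07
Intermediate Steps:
c = -68 (c = -2*34 = -68)
Q(X, U) = √(U² + X²)
c*Q(v, q(2, -2)) = -68*√((-2)² + 6²) = -68*√(4 + 36) = -136*√10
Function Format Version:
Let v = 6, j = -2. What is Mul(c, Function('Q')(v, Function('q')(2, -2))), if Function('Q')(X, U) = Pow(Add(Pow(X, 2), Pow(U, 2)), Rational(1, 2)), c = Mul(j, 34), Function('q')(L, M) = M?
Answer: Mul(-136, Pow(10, Rational(1, 2))) ≈ -430.07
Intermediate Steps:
c = -68 (c = Mul(-2, 34) = -68)
Function('Q')(X, U) = Pow(Add(Pow(U, 2), Pow(X, 2)), Rational(1, 2))
Mul(c, Function('Q')(v, Function('q')(2, -2))) = Mul(-68, Pow(Add(Pow(-2, 2), Pow(6, 2)), Rational(1, 2))) = Mul(-68, Pow(Add(4, 36), Rational(1, 2))) = Mul(-68, Pow(40, Rational(1, 2))) = Mul(-68, Mul(2, Pow(10, Rational(1, 2)))) = Mul(-136, Pow(10, Rational(1, 2)))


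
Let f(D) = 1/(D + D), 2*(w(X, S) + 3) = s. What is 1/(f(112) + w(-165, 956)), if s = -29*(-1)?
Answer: 224/2577 ≈ 0.086923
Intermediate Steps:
s = 29
w(X, S) = 23/2 (w(X, S) = -3 + (½)*29 = -3 + 29/2 = 23/2)
f(D) = 1/(2*D)
1/(f(112) + w(-165, 956)) = 1/((½)/112 + 23/2) = 1/((½)*(1/112) + 23/2) = 1/(1/224 + 23/2) = 1/(2577/224) = 224/2577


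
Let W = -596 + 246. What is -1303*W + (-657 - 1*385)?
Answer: 455008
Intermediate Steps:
W = -350
-1303*W + (-657 - 1*385) = -1303*(-350) + (-657 - 1*385) = 456050 + (-657 - 385) = 456050 - 1042 = 455008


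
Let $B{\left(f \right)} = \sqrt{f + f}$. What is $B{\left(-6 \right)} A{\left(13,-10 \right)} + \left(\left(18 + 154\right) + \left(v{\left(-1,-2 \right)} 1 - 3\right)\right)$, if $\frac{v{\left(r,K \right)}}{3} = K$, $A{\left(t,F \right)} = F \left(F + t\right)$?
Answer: $163 - 60 i \sqrt{3} \approx 163.0 - 103.92 i$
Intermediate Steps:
$B{\left(f \right)} = \sqrt{2} \sqrt{f}$ ($B{\left(f \right)} = \sqrt{2 f} = \sqrt{2} \sqrt{f}$)
$v{\left(r,K \right)} = 3 K$
$B{\left(-6 \right)} A{\left(13,-10 \right)} + \left(\left(18 + 154\right) + \left(v{\left(-1,-2 \right)} 1 - 3\right)\right) = \sqrt{2} \sqrt{-6} \left(- 10 \left(-10 + 13\right)\right) + \left(\left(18 + 154\right) + \left(3 \left(-2\right) 1 - 3\right)\right) = \sqrt{2} i \sqrt{6} \left(\left(-10\right) 3\right) + \left(172 - 9\right) = 2 i \sqrt{3} \left(-30\right) + \left(172 - 9\right) = - 60 i \sqrt{3} + \left(172 - 9\right) = - 60 i \sqrt{3} + 163 = 163 - 60 i \sqrt{3}$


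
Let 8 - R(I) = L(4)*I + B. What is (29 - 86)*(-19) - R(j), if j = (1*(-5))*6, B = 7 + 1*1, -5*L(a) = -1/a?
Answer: 2163/2 ≈ 1081.5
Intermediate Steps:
L(a) = 1/(5*a) (L(a) = -(-1)/(5*a) = 1/(5*a))
B = 8 (B = 7 + 1 = 8)
j = -30 (j = -5*6 = -30)
R(I) = -I/20 (R(I) = 8 - (((⅕)/4)*I + 8) = 8 - (((⅕)*(¼))*I + 8) = 8 - (I/20 + 8) = 8 - (8 + I/20) = 8 + (-8 - I/20) = -I/20)
(29 - 86)*(-19) - R(j) = (29 - 86)*(-19) - (-1)*(-30)/20 = -57*(-19) - 1*3/2 = 1083 - 3/2 = 2163/2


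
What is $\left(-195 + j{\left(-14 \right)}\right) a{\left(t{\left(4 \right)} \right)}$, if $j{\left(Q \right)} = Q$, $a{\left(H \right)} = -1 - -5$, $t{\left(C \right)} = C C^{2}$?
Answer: $-836$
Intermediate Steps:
$t{\left(C \right)} = C^{3}$
$a{\left(H \right)} = 4$ ($a{\left(H \right)} = -1 + 5 = 4$)
$\left(-195 + j{\left(-14 \right)}\right) a{\left(t{\left(4 \right)} \right)} = \left(-195 - 14\right) 4 = \left(-209\right) 4 = -836$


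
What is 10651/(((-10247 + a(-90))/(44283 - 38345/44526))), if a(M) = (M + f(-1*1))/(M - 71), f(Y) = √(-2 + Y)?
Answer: -5577729531888094664111/121174579382086632 + 3381104017264043*I*√3/121174579382086632 ≈ -46031.0 + 0.048329*I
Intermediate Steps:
a(M) = (M + I*√3)/(-71 + M) (a(M) = (M + √(-2 - 1*1))/(M - 71) = (M + √(-2 - 1))/(-71 + M) = (M + √(-3))/(-71 + M) = (M + I*√3)/(-71 + M))
10651/(((-10247 + a(-90))/(44283 - 38345/44526))) = 10651/(((-10247 + (-90 + I*√3)/(-71 - 90))/(44283 - 38345/44526))) = 10651/(((-10247 + (-90 + I*√3)/(-161))/(44283 - 38345*1/44526))) = 10651/(((-10247 - (-90 + I*√3)/161)/(44283 - 38345/44526))) = 10651/(((-10247 + (90/161 - I*√3/161))/(1971706513/44526))) = 10651/(((-1649677/161 - I*√3/161)*(44526/1971706513))) = 10651/(-73453518102/317444748593 - 44526*I*√3/317444748593)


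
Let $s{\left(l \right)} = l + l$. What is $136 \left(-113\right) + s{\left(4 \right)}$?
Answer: $-15360$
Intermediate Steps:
$s{\left(l \right)} = 2 l$
$136 \left(-113\right) + s{\left(4 \right)} = 136 \left(-113\right) + 2 \cdot 4 = -15368 + 8 = -15360$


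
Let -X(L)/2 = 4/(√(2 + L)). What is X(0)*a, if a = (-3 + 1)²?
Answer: -16*√2 ≈ -22.627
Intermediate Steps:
a = 4 (a = (-2)² = 4)
X(L) = -8/√(2 + L) (X(L) = -8/(√(2 + L)) = -8/√(2 + L))
X(0)*a = -8/√(2 + 0)*4 = -4*√2*4 = -16*√2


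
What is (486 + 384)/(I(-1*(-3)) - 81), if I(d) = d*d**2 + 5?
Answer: -870/49 ≈ -17.755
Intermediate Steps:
I(d) = 5 + d**3 (I(d) = d**3 + 5 = 5 + d**3)
(486 + 384)/(I(-1*(-3)) - 81) = (486 + 384)/((5 + (-1*(-3))**3) - 81) = 870/((5 + 3**3) - 81) = 870/((5 + 27) - 81) = 870/(32 - 81) = 870/(-49) = 870*(-1/49) = -870/49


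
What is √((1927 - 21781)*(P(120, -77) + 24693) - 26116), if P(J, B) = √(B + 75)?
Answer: √(-490280938 - 19854*I*√2) ≈ 0.63 - 22142.0*I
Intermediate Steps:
P(J, B) = √(75 + B)
√((1927 - 21781)*(P(120, -77) + 24693) - 26116) = √((1927 - 21781)*(√(75 - 77) + 24693) - 26116) = √(-19854*(√(-2) + 24693) - 26116) = √(-19854*(I*√2 + 24693) - 26116) = √(-19854*(24693 + I*√2) - 26116) = √((-490254822 - 19854*I*√2) - 26116) = √(-490280938 - 19854*I*√2)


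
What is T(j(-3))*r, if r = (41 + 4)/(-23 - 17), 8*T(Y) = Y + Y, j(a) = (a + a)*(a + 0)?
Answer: -81/16 ≈ -5.0625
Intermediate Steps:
j(a) = 2*a² (j(a) = (2*a)*a = 2*a²)
T(Y) = Y/4 (T(Y) = (Y + Y)/8 = (2*Y)/8 = Y/4)
r = -9/8 (r = 45/(-40) = 45*(-1/40) = -9/8 ≈ -1.1250)
T(j(-3))*r = ((2*(-3)²)/4)*(-9/8) = ((2*9)/4)*(-9/8) = ((¼)*18)*(-9/8) = (9/2)*(-9/8) = -81/16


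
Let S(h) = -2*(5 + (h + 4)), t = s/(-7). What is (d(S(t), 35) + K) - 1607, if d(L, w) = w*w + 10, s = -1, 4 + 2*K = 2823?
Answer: 2075/2 ≈ 1037.5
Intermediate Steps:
K = 2819/2 (K = -2 + (½)*2823 = -2 + 2823/2 = 2819/2 ≈ 1409.5)
t = ⅐ (t = -1/(-7) = -1*(-⅐) = ⅐ ≈ 0.14286)
S(h) = -18 - 2*h (S(h) = -2*(5 + (4 + h)) = -2*(9 + h) = -18 - 2*h)
d(L, w) = 10 + w² (d(L, w) = w² + 10 = 10 + w²)
(d(S(t), 35) + K) - 1607 = ((10 + 35²) + 2819/2) - 1607 = ((10 + 1225) + 2819/2) - 1607 = (1235 + 2819/2) - 1607 = 5289/2 - 1607 = 2075/2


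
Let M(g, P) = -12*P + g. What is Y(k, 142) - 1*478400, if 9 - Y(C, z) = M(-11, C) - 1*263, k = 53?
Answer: -477481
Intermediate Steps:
M(g, P) = g - 12*P
Y(C, z) = 283 + 12*C (Y(C, z) = 9 - ((-11 - 12*C) - 1*263) = 9 - ((-11 - 12*C) - 263) = 9 - (-274 - 12*C) = 9 + (274 + 12*C) = 283 + 12*C)
Y(k, 142) - 1*478400 = (283 + 12*53) - 1*478400 = (283 + 636) - 478400 = 919 - 478400 = -477481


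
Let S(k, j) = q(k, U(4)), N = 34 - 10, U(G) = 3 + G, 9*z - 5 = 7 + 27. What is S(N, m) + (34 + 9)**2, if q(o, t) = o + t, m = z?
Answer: 1880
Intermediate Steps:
z = 13/3 (z = 5/9 + (7 + 27)/9 = 5/9 + (1/9)*34 = 5/9 + 34/9 = 13/3 ≈ 4.3333)
m = 13/3 ≈ 4.3333
N = 24
S(k, j) = 7 + k (S(k, j) = k + (3 + 4) = k + 7 = 7 + k)
S(N, m) + (34 + 9)**2 = (7 + 24) + (34 + 9)**2 = 31 + 43**2 = 31 + 1849 = 1880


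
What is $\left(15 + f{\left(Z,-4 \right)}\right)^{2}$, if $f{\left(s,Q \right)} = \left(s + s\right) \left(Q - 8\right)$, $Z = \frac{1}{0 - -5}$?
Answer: $\frac{2601}{25} \approx 104.04$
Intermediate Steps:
$Z = \frac{1}{5}$ ($Z = \frac{1}{0 + 5} = \frac{1}{5} \approx 0.2$)
$f{\left(s,Q \right)} = 2 s \left(-8 + Q\right)$
$\left(15 + f{\left(Z,-4 \right)}\right)^{2} = \left(15 + 2 \cdot \frac{1}{5} \left(-8 - 4\right)\right)^{2} = \left(15 + 2 \cdot \frac{1}{5} \left(-12\right)\right)^{2} = \left(15 - \frac{24}{5}\right)^{2} = \left(\frac{51}{5}\right)^{2} = \frac{2601}{25}$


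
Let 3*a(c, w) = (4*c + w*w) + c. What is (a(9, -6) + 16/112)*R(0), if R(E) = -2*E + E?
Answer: 0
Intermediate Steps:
R(E) = -E
a(c, w) = w²/3 + 5*c/3 (a(c, w) = ((4*c + w*w) + c)/3 = ((4*c + w²) + c)/3 = ((w² + 4*c) + c)/3 = (w² + 5*c)/3 = w²/3 + 5*c/3)
(a(9, -6) + 16/112)*R(0) = (((⅓)*(-6)² + (5/3)*9) + 16/112)*(-1*0) = (((⅓)*36 + 15) + 16*(1/112))*0 = ((12 + 15) + ⅐)*0 = (27 + ⅐)*0 = (190/7)*0 = 0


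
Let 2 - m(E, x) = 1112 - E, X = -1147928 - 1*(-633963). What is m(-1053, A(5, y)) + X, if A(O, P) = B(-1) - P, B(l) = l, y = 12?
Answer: -516128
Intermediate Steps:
A(O, P) = -1 - P
X = -513965 (X = -1147928 + 633963 = -513965)
m(E, x) = -1110 + E (m(E, x) = 2 - (1112 - E) = 2 + (-1112 + E) = -1110 + E)
m(-1053, A(5, y)) + X = (-1110 - 1053) - 513965 = -2163 - 513965 = -516128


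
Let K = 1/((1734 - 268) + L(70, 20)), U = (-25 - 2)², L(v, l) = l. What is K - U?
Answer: -1083293/1486 ≈ -729.00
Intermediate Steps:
U = 729 (U = (-27)² = 729)
K = 1/1486 (K = 1/((1734 - 268) + 20) = 1/(1466 + 20) = 1/1486 ≈ 0.00067295)
K - U = 1/1486 - 1*729 = 1/1486 - 729 = -1083293/1486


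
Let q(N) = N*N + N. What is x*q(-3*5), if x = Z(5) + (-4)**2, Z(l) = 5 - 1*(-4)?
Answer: 5250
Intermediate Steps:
Z(l) = 9 (Z(l) = 5 + 4 = 9)
x = 25 (x = 9 + (-4)**2 = 9 + 16 = 25)
q(N) = N + N**2 (q(N) = N**2 + N = N + N**2)
x*q(-3*5) = 25*((-3*5)*(1 - 3*5)) = 25*(-15*(1 - 15)) = 25*(-15*(-14)) = 25*210 = 5250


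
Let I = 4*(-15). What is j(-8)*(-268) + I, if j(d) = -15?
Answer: 3960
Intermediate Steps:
I = -60
j(-8)*(-268) + I = -15*(-268) - 60 = 4020 - 60 = 3960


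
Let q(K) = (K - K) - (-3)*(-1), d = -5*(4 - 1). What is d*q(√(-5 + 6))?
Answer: 45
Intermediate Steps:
d = -15 (d = -5*3 = -15)
q(K) = -3 (q(K) = 0 - 1*3 = 0 - 3 = -3)
d*q(√(-5 + 6)) = -15*(-3) = 45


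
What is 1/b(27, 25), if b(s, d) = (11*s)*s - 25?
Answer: 1/7994 ≈ 0.00012509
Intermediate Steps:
b(s, d) = -25 + 11*s² (b(s, d) = 11*s² - 25 = -25 + 11*s²)
1/b(27, 25) = 1/(-25 + 11*27²) = 1/(-25 + 11*729) = 1/(-25 + 8019) = 1/7994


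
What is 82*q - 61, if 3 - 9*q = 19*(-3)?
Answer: 1457/3 ≈ 485.67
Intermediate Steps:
q = 20/3 (q = ⅓ - 19*(-3)/9 = ⅓ - ⅑*(-57) = ⅓ + 19/3 = 20/3 ≈ 6.6667)
82*q - 61 = 82*(20/3) - 61 = 1640/3 - 61 = 1457/3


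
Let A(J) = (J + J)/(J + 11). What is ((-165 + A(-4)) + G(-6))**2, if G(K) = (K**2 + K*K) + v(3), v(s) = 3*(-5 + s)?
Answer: 491401/49 ≈ 10029.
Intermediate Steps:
A(J) = 2*J/(11 + J) (A(J) = (2*J)/(11 + J) = 2*J/(11 + J))
v(s) = -15 + 3*s
G(K) = -6 + 2*K**2 (G(K) = (K**2 + K*K) + (-15 + 3*3) = (K**2 + K**2) + (-15 + 9) = 2*K**2 - 6 = -6 + 2*K**2)
((-165 + A(-4)) + G(-6))**2 = ((-165 + 2*(-4)/(11 - 4)) + (-6 + 2*(-6)**2))**2 = ((-165 + 2*(-4)/7) + (-6 + 2*36))**2 = ((-165 + 2*(-4)*(1/7)) + (-6 + 72))**2 = ((-165 - 8/7) + 66)**2 = (-1163/7 + 66)**2 = (-701/7)**2 = 491401/49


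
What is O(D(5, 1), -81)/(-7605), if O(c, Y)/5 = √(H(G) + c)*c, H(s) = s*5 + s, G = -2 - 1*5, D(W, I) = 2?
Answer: -4*I*√10/1521 ≈ -0.0083163*I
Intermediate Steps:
G = -7 (G = -2 - 5 = -7)
H(s) = 6*s (H(s) = 5*s + s = 6*s)
O(c, Y) = 5*c*√(-42 + c) (O(c, Y) = 5*(√(6*(-7) + c)*c) = 5*(√(-42 + c)*c) = 5*(c*√(-42 + c)) = 5*c*√(-42 + c))
O(D(5, 1), -81)/(-7605) = (5*2*√(-42 + 2))/(-7605) = (5*2*√(-40))*(-1/7605) = (5*2*(2*I*√10))*(-1/7605) = (20*I*√10)*(-1/7605) = -4*I*√10/1521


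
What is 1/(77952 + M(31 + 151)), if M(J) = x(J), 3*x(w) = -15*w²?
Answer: -1/87668 ≈ -1.1407e-5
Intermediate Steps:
x(w) = -5*w² (x(w) = (-15*w²)/3 = -5*w²)
M(J) = -5*J²
1/(77952 + M(31 + 151)) = 1/(77952 - 5*(31 + 151)²) = 1/(77952 - 5*182²) = 1/(77952 - 5*33124) = 1/(77952 - 165620) = 1/(-87668) = -1/87668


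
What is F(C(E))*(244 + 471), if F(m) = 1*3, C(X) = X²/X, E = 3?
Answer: 2145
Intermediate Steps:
C(X) = X
F(m) = 3
F(C(E))*(244 + 471) = 3*(244 + 471) = 3*715 = 2145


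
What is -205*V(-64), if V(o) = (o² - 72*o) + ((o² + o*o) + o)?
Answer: -3450560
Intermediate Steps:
V(o) = -71*o + 3*o² (V(o) = (o² - 72*o) + ((o² + o²) + o) = (o² - 72*o) + (2*o² + o) = (o² - 72*o) + (o + 2*o²) = -71*o + 3*o²)
-205*V(-64) = -(-13120)*(-71 + 3*(-64)) = -(-13120)*(-71 - 192) = -(-13120)*(-263) = -205*16832 = -3450560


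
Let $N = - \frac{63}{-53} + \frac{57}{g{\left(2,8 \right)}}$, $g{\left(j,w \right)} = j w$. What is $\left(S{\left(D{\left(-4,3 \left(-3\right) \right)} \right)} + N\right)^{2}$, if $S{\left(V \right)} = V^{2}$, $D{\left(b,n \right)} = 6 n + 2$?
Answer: $\frac{5276305474441}{719104} \approx 7.3373 \cdot 10^{6}$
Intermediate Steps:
$D{\left(b,n \right)} = 2 + 6 n$
$N = \frac{4029}{848}$ ($N = - \frac{63}{-53} + \frac{57}{2 \cdot 8} = \left(-63\right) \left(- \frac{1}{53}\right) + \frac{57}{16} = \frac{63}{53} + 57 \cdot \frac{1}{16} = \frac{63}{53} + \frac{57}{16} = \frac{4029}{848} \approx 4.7512$)
$\left(S{\left(D{\left(-4,3 \left(-3\right) \right)} \right)} + N\right)^{2} = \left(\left(2 + 6 \cdot 3 \left(-3\right)\right)^{2} + \frac{4029}{848}\right)^{2} = \left(\left(2 + 6 \left(-9\right)\right)^{2} + \frac{4029}{848}\right)^{2} = \left(\left(2 - 54\right)^{2} + \frac{4029}{848}\right)^{2} = \left(\left(-52\right)^{2} + \frac{4029}{848}\right)^{2} = \left(2704 + \frac{4029}{848}\right)^{2} = \left(\frac{2297021}{848}\right)^{2} = \frac{5276305474441}{719104}$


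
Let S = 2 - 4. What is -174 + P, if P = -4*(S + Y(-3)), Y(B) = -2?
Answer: -158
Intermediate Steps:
S = -2
P = 16 (P = -4*(-2 - 2) = -4*(-4) = 16)
-174 + P = -174 + 16 = -158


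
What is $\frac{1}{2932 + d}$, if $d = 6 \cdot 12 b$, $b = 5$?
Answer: $\frac{1}{3292} \approx 0.00030377$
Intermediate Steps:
$d = 360$ ($d = 6 \cdot 12 \cdot 5 = 72 \cdot 5 = 360$)
$\frac{1}{2932 + d} = \frac{1}{2932 + 360} = \frac{1}{3292}$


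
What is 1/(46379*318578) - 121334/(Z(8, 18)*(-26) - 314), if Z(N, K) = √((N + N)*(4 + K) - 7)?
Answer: -70365428724024961/248639237455336 + 788671*√345/33656 ≈ 152.25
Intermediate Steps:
Z(N, K) = √(-7 + 2*N*(4 + K)) (Z(N, K) = √((2*N)*(4 + K) - 7) = √(2*N*(4 + K) - 7) = √(-7 + 2*N*(4 + K)))
1/(46379*318578) - 121334/(Z(8, 18)*(-26) - 314) = 1/(46379*318578) - 121334/(√(-7 + 8*8 + 2*18*8)*(-26) - 314) = (1/46379)*(1/318578) - 121334/(√(-7 + 64 + 288)*(-26) - 314) = 1/14775329062 - 121334/(√345*(-26) - 314) = 1/14775329062 - 121334/(-26*√345 - 314) = 1/14775329062 - 121334/(-314 - 26*√345)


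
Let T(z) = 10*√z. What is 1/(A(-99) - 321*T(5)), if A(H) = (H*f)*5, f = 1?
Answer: 11/1139455 - 214*√5/3418365 ≈ -0.00013033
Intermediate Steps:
A(H) = 5*H (A(H) = (H*1)*5 = H*5 = 5*H)
1/(A(-99) - 321*T(5)) = 1/(5*(-99) - 3210*√5) = 1/(-495 - 3210*√5)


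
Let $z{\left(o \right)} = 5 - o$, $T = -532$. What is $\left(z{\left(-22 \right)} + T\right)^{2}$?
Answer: $255025$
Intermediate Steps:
$\left(z{\left(-22 \right)} + T\right)^{2} = \left(\left(5 - -22\right) - 532\right)^{2} = \left(\left(5 + 22\right) - 532\right)^{2} = \left(27 - 532\right)^{2} = \left(-505\right)^{2} = 255025$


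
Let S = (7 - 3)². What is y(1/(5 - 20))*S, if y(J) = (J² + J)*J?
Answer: 224/3375 ≈ 0.066370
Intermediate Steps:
y(J) = J*(J + J²) (y(J) = (J + J²)*J = J*(J + J²))
S = 16 (S = 4² = 16)
y(1/(5 - 20))*S = ((1/(5 - 20))²*(1 + 1/(5 - 20)))*16 = ((1/(-15))²*(1 + 1/(-15)))*16 = ((-1/15)²*(1 - 1/15))*16 = ((1/225)*(14/15))*16 = (14/3375)*16 = 224/3375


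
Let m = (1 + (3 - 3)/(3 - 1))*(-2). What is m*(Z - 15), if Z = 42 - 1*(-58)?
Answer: -170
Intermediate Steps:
Z = 100 (Z = 42 + 58 = 100)
m = -2 (m = (1 + 0/2)*(-2) = (1 + 0*(½))*(-2) = (1 + 0)*(-2) = 1*(-2) = -2)
m*(Z - 15) = -2*(100 - 15) = -2*85 = -170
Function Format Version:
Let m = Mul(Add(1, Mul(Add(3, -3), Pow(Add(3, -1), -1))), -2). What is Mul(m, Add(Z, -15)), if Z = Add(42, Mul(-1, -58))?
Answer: -170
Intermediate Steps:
Z = 100 (Z = Add(42, 58) = 100)
m = -2 (m = Mul(Add(1, Mul(0, Pow(2, -1))), -2) = Mul(Add(1, Mul(0, Rational(1, 2))), -2) = Mul(Add(1, 0), -2) = Mul(1, -2) = -2)
Mul(m, Add(Z, -15)) = Mul(-2, Add(100, -15)) = Mul(-2, 85) = -170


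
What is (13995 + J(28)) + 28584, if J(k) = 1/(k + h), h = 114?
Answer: 6046219/142 ≈ 42579.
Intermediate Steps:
J(k) = 1/(114 + k) (J(k) = 1/(k + 114) = 1/(114 + k))
(13995 + J(28)) + 28584 = (13995 + 1/(114 + 28)) + 28584 = (13995 + 1/142) + 28584 = 1987291/142 + 28584 = 6046219/142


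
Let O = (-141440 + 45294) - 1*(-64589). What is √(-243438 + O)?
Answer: 9*I*√3395 ≈ 524.4*I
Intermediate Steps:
O = -31557 (O = -96146 + 64589 = -31557)
√(-243438 + O) = √(-243438 - 31557) = √(-274995) = 9*I*√3395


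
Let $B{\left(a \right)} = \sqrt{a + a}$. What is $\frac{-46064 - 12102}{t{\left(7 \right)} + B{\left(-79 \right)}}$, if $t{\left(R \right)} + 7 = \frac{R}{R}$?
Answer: $\frac{174498}{97} + \frac{29083 i \sqrt{158}}{97} \approx 1798.9 + 3768.7 i$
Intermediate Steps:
$t{\left(R \right)} = -6$ ($t{\left(R \right)} = -7 + \frac{R}{R} = -7 + 1 = -6$)
$B{\left(a \right)} = \sqrt{2} \sqrt{a}$ ($B{\left(a \right)} = \sqrt{2 a} = \sqrt{2} \sqrt{a}$)
$\frac{-46064 - 12102}{t{\left(7 \right)} + B{\left(-79 \right)}} = \frac{-46064 - 12102}{-6 + \sqrt{2} \sqrt{-79}} = - \frac{58166}{-6 + \sqrt{2} i \sqrt{79}} = - \frac{58166}{-6 + i \sqrt{158}}$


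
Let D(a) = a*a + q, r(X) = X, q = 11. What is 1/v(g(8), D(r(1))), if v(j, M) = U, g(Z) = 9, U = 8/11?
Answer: 11/8 ≈ 1.3750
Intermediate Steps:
U = 8/11 (U = 8*(1/11) = 8/11 ≈ 0.72727)
D(a) = 11 + a² (D(a) = a*a + 11 = a² + 11 = 11 + a²)
v(j, M) = 8/11
1/v(g(8), D(r(1))) = 1/(8/11) = 11/8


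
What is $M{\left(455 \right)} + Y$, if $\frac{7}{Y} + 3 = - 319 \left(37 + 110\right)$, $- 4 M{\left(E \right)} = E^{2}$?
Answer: $- \frac{2427161107}{46896} \approx -51756.0$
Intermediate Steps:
$M{\left(E \right)} = - \frac{E^{2}}{4}$
$Y = - \frac{7}{46896}$ ($Y = \frac{7}{-3 - 319 \left(37 + 110\right)} = \frac{7}{-3 - 46893} = \frac{7}{-46896} = 7 \left(- \frac{1}{46896}\right) = - \frac{7}{46896} \approx -0.00014927$)
$M{\left(455 \right)} + Y = - \frac{455^{2}}{4} - \frac{7}{46896} = \left(- \frac{1}{4}\right) 207025 - \frac{7}{46896} = - \frac{207025}{4} - \frac{7}{46896} = - \frac{2427161107}{46896}$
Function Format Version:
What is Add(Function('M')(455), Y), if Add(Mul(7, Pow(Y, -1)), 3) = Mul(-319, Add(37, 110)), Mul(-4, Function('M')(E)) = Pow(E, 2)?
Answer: Rational(-2427161107, 46896) ≈ -51756.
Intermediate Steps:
Function('M')(E) = Mul(Rational(-1, 4), Pow(E, 2))
Y = Rational(-7, 46896) (Y = Mul(7, Pow(Add(-3, Mul(-319, Add(37, 110))), -1)) = Mul(7, Pow(Add(-3, Mul(-319, 147)), -1)) = Mul(7, Pow(Add(-3, -46893), -1)) = Mul(7, Pow(-46896, -1)) = Mul(7, Rational(-1, 46896)) = Rational(-7, 46896) ≈ -0.00014927)
Add(Function('M')(455), Y) = Add(Mul(Rational(-1, 4), Pow(455, 2)), Rational(-7, 46896)) = Add(Mul(Rational(-1, 4), 207025), Rational(-7, 46896)) = Add(Rational(-207025, 4), Rational(-7, 46896)) = Rational(-2427161107, 46896)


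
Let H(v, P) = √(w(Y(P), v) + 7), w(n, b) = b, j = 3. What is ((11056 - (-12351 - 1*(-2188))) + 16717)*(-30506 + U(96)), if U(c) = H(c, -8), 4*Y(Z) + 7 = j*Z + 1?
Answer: -1157275616 + 37936*√103 ≈ -1.1569e+9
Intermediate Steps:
Y(Z) = -3/2 + 3*Z/4 (Y(Z) = -7/4 + (3*Z + 1)/4 = -7/4 + (1 + 3*Z)/4 = -7/4 + (¼ + 3*Z/4) = -3/2 + 3*Z/4)
H(v, P) = √(7 + v) (H(v, P) = √(v + 7) = √(7 + v))
U(c) = √(7 + c)
((11056 - (-12351 - 1*(-2188))) + 16717)*(-30506 + U(96)) = ((11056 - (-12351 - 1*(-2188))) + 16717)*(-30506 + √(7 + 96)) = ((11056 - (-12351 + 2188)) + 16717)*(-30506 + √103) = ((11056 - 1*(-10163)) + 16717)*(-30506 + √103) = ((11056 + 10163) + 16717)*(-30506 + √103) = (21219 + 16717)*(-30506 + √103) = 37936*(-30506 + √103) = -1157275616 + 37936*√103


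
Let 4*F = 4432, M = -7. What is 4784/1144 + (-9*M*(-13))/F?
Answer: 41959/12188 ≈ 3.4426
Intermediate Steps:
F = 1108 (F = (¼)*4432 = 1108)
4784/1144 + (-9*M*(-13))/F = 4784/1144 + (-9*(-7)*(-13))/1108 = 4784*(1/1144) + (63*(-13))*(1/1108) = 46/11 - 819*1/1108 = 46/11 - 819/1108 = 41959/12188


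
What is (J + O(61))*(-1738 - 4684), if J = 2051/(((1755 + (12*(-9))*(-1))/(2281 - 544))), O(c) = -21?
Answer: -2514187312/207 ≈ -1.2146e+7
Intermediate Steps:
J = 395843/207 (J = 2051/(((1755 - 108*(-1))/1737)) = 2051/(((1755 + 108)*(1/1737))) = 2051/((1863*(1/1737))) = 2051/(207/193) = 2051*(193/207) = 395843/207 ≈ 1912.3)
(J + O(61))*(-1738 - 4684) = (395843/207 - 21)*(-1738 - 4684) = (391496/207)*(-6422) = -2514187312/207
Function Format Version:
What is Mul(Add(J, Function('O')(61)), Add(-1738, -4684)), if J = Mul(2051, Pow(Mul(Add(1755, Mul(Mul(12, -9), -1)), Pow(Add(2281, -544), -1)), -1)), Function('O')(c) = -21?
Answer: Rational(-2514187312, 207) ≈ -1.2146e+7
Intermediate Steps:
J = Rational(395843, 207) (J = Mul(2051, Pow(Mul(Add(1755, Mul(-108, -1)), Pow(1737, -1)), -1)) = Mul(2051, Pow(Mul(Add(1755, 108), Rational(1, 1737)), -1)) = Mul(2051, Pow(Mul(1863, Rational(1, 1737)), -1)) = Mul(2051, Pow(Rational(207, 193), -1)) = Mul(2051, Rational(193, 207)) = Rational(395843, 207) ≈ 1912.3)
Mul(Add(J, Function('O')(61)), Add(-1738, -4684)) = Mul(Add(Rational(395843, 207), -21), Add(-1738, -4684)) = Mul(Rational(391496, 207), -6422) = Rational(-2514187312, 207)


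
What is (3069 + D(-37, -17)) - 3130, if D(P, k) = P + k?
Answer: -115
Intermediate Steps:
(3069 + D(-37, -17)) - 3130 = (3069 + (-37 - 17)) - 3130 = (3069 - 54) - 3130 = 3015 - 3130 = -115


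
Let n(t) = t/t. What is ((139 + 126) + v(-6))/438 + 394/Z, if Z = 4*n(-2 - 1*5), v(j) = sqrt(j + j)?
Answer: 21704/219 + I*sqrt(3)/219 ≈ 99.105 + 0.0079089*I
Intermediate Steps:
v(j) = sqrt(2)*sqrt(j) (v(j) = sqrt(2*j) = sqrt(2)*sqrt(j))
n(t) = 1
Z = 4 (Z = 4*1 = 4)
((139 + 126) + v(-6))/438 + 394/Z = ((139 + 126) + sqrt(2)*sqrt(-6))/438 + 394/4 = (265 + sqrt(2)*(I*sqrt(6)))*(1/438) + 394*(1/4) = (265 + 2*I*sqrt(3))*(1/438) + 197/2 = (265/438 + I*sqrt(3)/219) + 197/2 = 21704/219 + I*sqrt(3)/219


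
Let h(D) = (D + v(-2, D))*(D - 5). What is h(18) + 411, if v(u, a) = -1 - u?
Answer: 658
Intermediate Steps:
h(D) = (1 + D)*(-5 + D) (h(D) = (D + (-1 - 1*(-2)))*(D - 5) = (D + (-1 + 2))*(-5 + D) = (D + 1)*(-5 + D) = (1 + D)*(-5 + D))
h(18) + 411 = (-5 + 18² - 4*18) + 411 = (-5 + 324 - 72) + 411 = 247 + 411 = 658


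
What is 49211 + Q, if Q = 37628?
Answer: 86839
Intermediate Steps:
49211 + Q = 49211 + 37628 = 86839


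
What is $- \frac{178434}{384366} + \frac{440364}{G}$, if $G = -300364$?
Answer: $- \frac{9285670800}{4810404551} \approx -1.9303$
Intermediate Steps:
$- \frac{178434}{384366} + \frac{440364}{G} = - \frac{178434}{384366} + \frac{440364}{-300364} = \left(-178434\right) \frac{1}{384366} + 440364 \left(- \frac{1}{300364}\right) = - \frac{29739}{64061} - \frac{110091}{75091} = - \frac{9285670800}{4810404551}$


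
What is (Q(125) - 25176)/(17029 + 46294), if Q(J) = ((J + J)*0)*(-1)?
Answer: -25176/63323 ≈ -0.39758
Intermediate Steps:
Q(J) = 0 (Q(J) = ((2*J)*0)*(-1) = 0*(-1) = 0)
(Q(125) - 25176)/(17029 + 46294) = (0 - 25176)/(17029 + 46294) = -25176/63323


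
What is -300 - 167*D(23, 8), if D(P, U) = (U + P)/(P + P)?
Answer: -18977/46 ≈ -412.54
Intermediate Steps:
D(P, U) = (P + U)/(2*P) (D(P, U) = (P + U)/((2*P)) = (P + U)*(1/(2*P)) = (P + U)/(2*P))
-300 - 167*D(23, 8) = -300 - 167*(23 + 8)/(2*23) = -300 - 167*31/(2*23) = -300 - 167*31/46 = -300 - 5177/46 = -18977/46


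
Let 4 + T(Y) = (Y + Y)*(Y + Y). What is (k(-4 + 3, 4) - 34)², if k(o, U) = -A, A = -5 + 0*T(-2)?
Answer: 841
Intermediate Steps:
T(Y) = -4 + 4*Y² (T(Y) = -4 + (Y + Y)*(Y + Y) = -4 + (2*Y)*(2*Y) = -4 + 4*Y²)
A = -5 (A = -5 + 0*(-4 + 4*(-2)²) = -5 + 0*(-4 + 4*4) = -5 + 0*(-4 + 16) = -5 + 0*12 = -5 + 0 = -5)
k(o, U) = 5 (k(o, U) = -1*(-5) = 5)
(k(-4 + 3, 4) - 34)² = (5 - 34)² = (-29)² = 841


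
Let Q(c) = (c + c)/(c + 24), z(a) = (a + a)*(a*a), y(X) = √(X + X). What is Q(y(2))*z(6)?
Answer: 864/13 ≈ 66.462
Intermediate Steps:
y(X) = √2*√X (y(X) = √(2*X) = √2*√X)
z(a) = 2*a³ (z(a) = (2*a)*a² = 2*a³)
Q(c) = 2*c/(24 + c) (Q(c) = (2*c)/(24 + c) = 2*c/(24 + c))
Q(y(2))*z(6) = (2*(√2*√2)/(24 + √2*√2))*(2*6³) = (2*2/(24 + 2))*(2*216) = (2*2/26)*432 = (2*2*(1/26))*432 = (2/13)*432 = 864/13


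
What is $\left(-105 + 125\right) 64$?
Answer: $1280$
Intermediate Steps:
$\left(-105 + 125\right) 64 = 20 \cdot 64 = 1280$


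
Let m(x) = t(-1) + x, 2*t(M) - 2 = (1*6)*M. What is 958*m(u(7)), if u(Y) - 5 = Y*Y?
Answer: 49816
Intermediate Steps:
t(M) = 1 + 3*M (t(M) = 1 + ((1*6)*M)/2 = 1 + (6*M)/2 = 1 + 3*M)
u(Y) = 5 + Y² (u(Y) = 5 + Y*Y = 5 + Y²)
m(x) = -2 + x (m(x) = (1 + 3*(-1)) + x = (1 - 3) + x = -2 + x)
958*m(u(7)) = 958*(-2 + (5 + 7²)) = 958*(-2 + (5 + 49)) = 958*(-2 + 54) = 958*52 = 49816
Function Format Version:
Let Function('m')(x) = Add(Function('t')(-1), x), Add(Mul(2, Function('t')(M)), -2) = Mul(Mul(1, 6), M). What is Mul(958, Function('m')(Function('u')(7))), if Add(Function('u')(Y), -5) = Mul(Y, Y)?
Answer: 49816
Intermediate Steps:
Function('t')(M) = Add(1, Mul(3, M)) (Function('t')(M) = Add(1, Mul(Rational(1, 2), Mul(Mul(1, 6), M))) = Add(1, Mul(Rational(1, 2), Mul(6, M))) = Add(1, Mul(3, M)))
Function('u')(Y) = Add(5, Pow(Y, 2)) (Function('u')(Y) = Add(5, Mul(Y, Y)) = Add(5, Pow(Y, 2)))
Function('m')(x) = Add(-2, x) (Function('m')(x) = Add(Add(1, Mul(3, -1)), x) = Add(Add(1, -3), x) = Add(-2, x))
Mul(958, Function('m')(Function('u')(7))) = Mul(958, Add(-2, Add(5, Pow(7, 2)))) = Mul(958, Add(-2, Add(5, 49))) = Mul(958, Add(-2, 54)) = Mul(958, 52) = 49816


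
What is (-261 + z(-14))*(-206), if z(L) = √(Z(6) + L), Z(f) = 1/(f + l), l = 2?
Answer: 53766 - 103*I*√222/2 ≈ 53766.0 - 767.33*I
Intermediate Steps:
Z(f) = 1/(2 + f) (Z(f) = 1/(f + 2) = 1/(2 + f))
z(L) = √(⅛ + L) (z(L) = √(1/(2 + 6) + L) = √(1/8 + L) = √(⅛ + L))
(-261 + z(-14))*(-206) = (-261 + √(2 + 16*(-14))/4)*(-206) = (-261 + √(2 - 224)/4)*(-206) = (-261 + √(-222)/4)*(-206) = (-261 + (I*√222)/4)*(-206) = (-261 + I*√222/4)*(-206) = 53766 - 103*I*√222/2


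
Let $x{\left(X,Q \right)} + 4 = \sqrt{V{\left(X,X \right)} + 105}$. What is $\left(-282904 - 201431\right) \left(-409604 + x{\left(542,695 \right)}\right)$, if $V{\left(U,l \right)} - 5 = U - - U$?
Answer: $198387490680 - 484335 \sqrt{1194} \approx 1.9837 \cdot 10^{11}$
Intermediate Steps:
$V{\left(U,l \right)} = 5 + 2 U$ ($V{\left(U,l \right)} = 5 + \left(U - - U\right) = 5 + \left(U + U\right) = 5 + 2 U$)
$x{\left(X,Q \right)} = -4 + \sqrt{110 + 2 X}$ ($x{\left(X,Q \right)} = -4 + \sqrt{\left(5 + 2 X\right) + 105} = -4 + \sqrt{110 + 2 X}$)
$\left(-282904 - 201431\right) \left(-409604 + x{\left(542,695 \right)}\right) = \left(-282904 - 201431\right) \left(-409604 - \left(4 - \sqrt{110 + 2 \cdot 542}\right)\right) = - 484335 \left(-409604 - \left(4 - \sqrt{110 + 1084}\right)\right) = - 484335 \left(-409604 - \left(4 - \sqrt{1194}\right)\right) = - 484335 \left(-409608 + \sqrt{1194}\right) = 198387490680 - 484335 \sqrt{1194}$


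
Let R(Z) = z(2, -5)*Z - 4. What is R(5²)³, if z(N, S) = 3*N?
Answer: 3112136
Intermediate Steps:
R(Z) = -4 + 6*Z (R(Z) = (3*2)*Z - 4 = 6*Z - 4 = -4 + 6*Z)
R(5²)³ = (-4 + 6*5²)³ = (-4 + 6*25)³ = (-4 + 150)³ = 146³ = 3112136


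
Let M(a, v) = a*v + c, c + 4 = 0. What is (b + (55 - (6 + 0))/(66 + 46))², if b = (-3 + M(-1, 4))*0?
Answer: 49/256 ≈ 0.19141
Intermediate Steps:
c = -4 (c = -4 + 0 = -4)
M(a, v) = -4 + a*v (M(a, v) = a*v - 4 = -4 + a*v)
b = 0 (b = (-3 + (-4 - 1*4))*0 = (-3 + (-4 - 4))*0 = (-3 - 8)*0 = -11*0 = 0)
(b + (55 - (6 + 0))/(66 + 46))² = (0 + (55 - (6 + 0))/(66 + 46))² = (0 + (55 - 1*6)/112)² = (0 + (55 - 6)*(1/112))² = (0 + 49*(1/112))² = (0 + 7/16)² = (7/16)² = 49/256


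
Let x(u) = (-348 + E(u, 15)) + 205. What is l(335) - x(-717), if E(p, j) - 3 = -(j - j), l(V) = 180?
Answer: 320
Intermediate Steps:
E(p, j) = 3 (E(p, j) = 3 - (j - j) = 3 - 1*0 = 3 + 0 = 3)
x(u) = -140 (x(u) = (-348 + 3) + 205 = -345 + 205 = -140)
l(335) - x(-717) = 180 - 1*(-140) = 180 + 140 = 320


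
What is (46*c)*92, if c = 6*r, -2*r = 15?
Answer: -190440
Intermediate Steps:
r = -15/2 (r = -½*15 = -15/2 ≈ -7.5000)
c = -45 (c = 6*(-15/2) = -45)
(46*c)*92 = (46*(-45))*92 = -2070*92 = -190440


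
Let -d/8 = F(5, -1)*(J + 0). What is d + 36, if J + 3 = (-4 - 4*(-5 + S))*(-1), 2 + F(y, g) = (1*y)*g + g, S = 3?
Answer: -412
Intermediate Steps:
F(y, g) = -2 + g + g*y (F(y, g) = -2 + ((1*y)*g + g) = -2 + (y*g + g) = -2 + (g*y + g) = -2 + (g + g*y) = -2 + g + g*y)
J = -7 (J = -3 + (-4 - 4*(-5 + 3))*(-1) = -3 + (-4 - 4*(-2))*(-1) = -3 + (-4 + 8)*(-1) = -3 + 4*(-1) = -3 - 4 = -7)
d = -448 (d = -8*(-2 - 1 - 1*5)*(-7 + 0) = -8*(-2 - 1 - 5)*(-7) = -(-64)*(-7) = -8*56 = -448)
d + 36 = -448 + 36 = -412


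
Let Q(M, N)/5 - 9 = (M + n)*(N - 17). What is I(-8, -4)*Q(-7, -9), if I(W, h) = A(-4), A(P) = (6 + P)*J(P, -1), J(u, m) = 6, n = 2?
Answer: 8340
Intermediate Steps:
A(P) = 36 + 6*P (A(P) = (6 + P)*6 = 36 + 6*P)
I(W, h) = 12 (I(W, h) = 36 + 6*(-4) = 36 - 24 = 12)
Q(M, N) = 45 + 5*(-17 + N)*(2 + M) (Q(M, N) = 45 + 5*((M + 2)*(N - 17)) = 45 + 5*((2 + M)*(-17 + N)) = 45 + 5*((-17 + N)*(2 + M)) = 45 + 5*(-17 + N)*(2 + M))
I(-8, -4)*Q(-7, -9) = 12*(-125 - 85*(-7) + 10*(-9) + 5*(-7)*(-9)) = 12*(-125 + 595 - 90 + 315) = 12*695 = 8340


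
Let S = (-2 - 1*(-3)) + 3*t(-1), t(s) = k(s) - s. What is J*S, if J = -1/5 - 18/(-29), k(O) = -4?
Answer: -488/145 ≈ -3.3655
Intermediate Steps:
t(s) = -4 - s
J = 61/145 (J = -1*⅕ - 18*(-1/29) = -⅕ + 18/29 = 61/145 ≈ 0.42069)
S = -8 (S = (-2 - 1*(-3)) + 3*(-4 - 1*(-1)) = (-2 + 3) + 3*(-4 + 1) = 1 + 3*(-3) = 1 - 9 = -8)
J*S = (61/145)*(-8) = -488/145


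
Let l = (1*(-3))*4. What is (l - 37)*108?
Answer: -5292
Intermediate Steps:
l = -12 (l = -3*4 = -12)
(l - 37)*108 = (-12 - 37)*108 = -49*108 = -5292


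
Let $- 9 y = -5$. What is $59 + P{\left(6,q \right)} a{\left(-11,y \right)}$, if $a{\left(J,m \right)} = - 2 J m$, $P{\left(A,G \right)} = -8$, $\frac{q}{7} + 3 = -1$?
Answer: $- \frac{349}{9} \approx -38.778$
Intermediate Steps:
$q = -28$ ($q = -21 + 7 \left(-1\right) = -21 - 7 = -28$)
$y = \frac{5}{9}$ ($y = \left(- \frac{1}{9}\right) \left(-5\right) = \frac{5}{9} \approx 0.55556$)
$a{\left(J,m \right)} = - 2 J m$
$59 + P{\left(6,q \right)} a{\left(-11,y \right)} = 59 - 8 \left(\left(-2\right) \left(-11\right) \frac{5}{9}\right) = 59 - \frac{880}{9} = - \frac{349}{9}$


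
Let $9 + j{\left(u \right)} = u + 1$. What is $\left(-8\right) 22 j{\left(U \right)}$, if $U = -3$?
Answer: $1936$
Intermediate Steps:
$j{\left(u \right)} = -8 + u$ ($j{\left(u \right)} = -9 + \left(u + 1\right) = -9 + \left(1 + u\right) = -8 + u$)
$\left(-8\right) 22 j{\left(U \right)} = \left(-8\right) 22 \left(-8 - 3\right) = \left(-176\right) \left(-11\right) = 1936$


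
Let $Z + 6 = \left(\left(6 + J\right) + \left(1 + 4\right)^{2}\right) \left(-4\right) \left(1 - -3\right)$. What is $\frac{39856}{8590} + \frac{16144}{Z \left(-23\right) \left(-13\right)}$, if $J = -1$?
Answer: $\frac{1413239456}{312061815} \approx 4.5287$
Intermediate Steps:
$Z = -486$ ($Z = -6 + \left(\left(6 - 1\right) + \left(1 + 4\right)^{2}\right) \left(-4\right) \left(1 - -3\right) = -6 + \left(5 + 5^{2}\right) \left(-4\right) \left(1 + 3\right) = -6 + \left(5 + 25\right) \left(-4\right) 4 = -6 + 30 \left(-4\right) 4 = -6 - 480 = -486$)
$\frac{39856}{8590} + \frac{16144}{Z \left(-23\right) \left(-13\right)} = \frac{39856}{8590} + \frac{16144}{\left(-486\right) \left(-23\right) \left(-13\right)} = 39856 \cdot \frac{1}{8590} + \frac{16144}{11178 \left(-13\right)} = \frac{19928}{4295} + \frac{16144}{-145314} = \frac{19928}{4295} + 16144 \left(- \frac{1}{145314}\right) = \frac{19928}{4295} - \frac{8072}{72657} = \frac{1413239456}{312061815}$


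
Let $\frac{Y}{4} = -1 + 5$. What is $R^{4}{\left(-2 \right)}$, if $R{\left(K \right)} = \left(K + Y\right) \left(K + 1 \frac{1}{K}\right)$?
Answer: $1500625$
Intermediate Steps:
$Y = 16$ ($Y = 4 \left(-1 + 5\right) = 4 \cdot 4 = 16$)
$R{\left(K \right)} = \left(16 + K\right) \left(K + \frac{1}{K}\right)$ ($R{\left(K \right)} = \left(K + 16\right) \left(K + 1 \frac{1}{K}\right) = \left(16 + K\right) \left(K + \frac{1}{K}\right)$)
$R^{4}{\left(-2 \right)} = \left(1 + \left(-2\right)^{2} + 16 \left(-2\right) + \frac{16}{-2}\right)^{4} = \left(1 + 4 - 32 + 16 \left(- \frac{1}{2}\right)\right)^{4} = \left(1 + 4 - 32 - 8\right)^{4} = \left(-35\right)^{4} = 1500625$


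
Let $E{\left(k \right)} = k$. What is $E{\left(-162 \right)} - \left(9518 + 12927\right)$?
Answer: $-22607$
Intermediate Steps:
$E{\left(-162 \right)} - \left(9518 + 12927\right) = -162 - \left(9518 + 12927\right) = -162 - 22445 = -22607$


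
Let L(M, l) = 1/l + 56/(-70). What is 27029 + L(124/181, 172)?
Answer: 23244257/860 ≈ 27028.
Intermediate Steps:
L(M, l) = -⅘ + 1/l (L(M, l) = 1/l + 56*(-1/70) = 1/l - ⅘ = -⅘ + 1/l)
27029 + L(124/181, 172) = 27029 + (-⅘ + 1/172) = 27029 - 683/860 = 23244257/860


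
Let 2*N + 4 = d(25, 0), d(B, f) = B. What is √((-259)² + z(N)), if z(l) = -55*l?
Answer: √266014/2 ≈ 257.88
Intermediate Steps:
N = 21/2 (N = -2 + (½)*25 = -2 + 25/2 = 21/2 ≈ 10.500)
√((-259)² + z(N)) = √((-259)² - 55*21/2) = √(67081 - 1155/2) = √(133007/2) = √266014/2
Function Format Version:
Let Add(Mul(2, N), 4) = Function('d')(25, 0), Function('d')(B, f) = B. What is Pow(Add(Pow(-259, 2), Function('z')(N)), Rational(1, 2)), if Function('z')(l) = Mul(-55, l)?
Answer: Mul(Rational(1, 2), Pow(266014, Rational(1, 2))) ≈ 257.88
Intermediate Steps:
N = Rational(21, 2) (N = Add(-2, Mul(Rational(1, 2), 25)) = Add(-2, Rational(25, 2)) = Rational(21, 2) ≈ 10.500)
Pow(Add(Pow(-259, 2), Function('z')(N)), Rational(1, 2)) = Pow(Add(Pow(-259, 2), Mul(-55, Rational(21, 2))), Rational(1, 2)) = Pow(Add(67081, Rational(-1155, 2)), Rational(1, 2)) = Pow(Rational(133007, 2), Rational(1, 2)) = Mul(Rational(1, 2), Pow(266014, Rational(1, 2)))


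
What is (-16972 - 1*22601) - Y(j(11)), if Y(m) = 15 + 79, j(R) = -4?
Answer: -39667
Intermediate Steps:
Y(m) = 94
(-16972 - 1*22601) - Y(j(11)) = (-16972 - 1*22601) - 1*94 = (-16972 - 22601) - 94 = -39573 - 94 = -39667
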